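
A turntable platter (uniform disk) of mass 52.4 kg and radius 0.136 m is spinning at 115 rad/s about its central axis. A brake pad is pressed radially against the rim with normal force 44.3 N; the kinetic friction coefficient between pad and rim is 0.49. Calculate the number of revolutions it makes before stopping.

≈ 173 revolutions

I = ½MR² = (1/2)(52.4)(0.136)² = 0.4846 kg·m².
Friction force f = μN = (0.49)(44.3) = 21.71 N at the rim; torque magnitude τ = fR = 2.952 N·m, opposing ω.
|α| = τ/I = 2.952/0.4846 = 6.092 rad/s² (deceleration).
ω² = ω₀² − 2|α|θ with ω = 0 ⇒ θ = ω₀²/(2|α|) = 1085 rad = 172.8 rev.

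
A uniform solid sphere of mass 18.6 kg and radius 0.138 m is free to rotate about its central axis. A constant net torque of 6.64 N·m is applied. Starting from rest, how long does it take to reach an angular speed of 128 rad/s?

t ≈ 2.73 s

I = (2/5)MR² = (2/5)(18.6)(0.138)² = 0.1417 kg·m².
α = τ/I = 6.64/0.1417 = 46.86 rad/s².
ω = αt ⇒ t = ω/α = 128/46.86 = 2.731 s.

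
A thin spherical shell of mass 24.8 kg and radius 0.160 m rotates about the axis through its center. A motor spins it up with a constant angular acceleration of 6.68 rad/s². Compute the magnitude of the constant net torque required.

I = (2/3)MR² = (2/3)(24.8)(0.160)² = 0.4233 kg·m².
τ = Iα = (0.4233)(6.680) = 2.827 N·m.

τ ≈ 2.83 N·m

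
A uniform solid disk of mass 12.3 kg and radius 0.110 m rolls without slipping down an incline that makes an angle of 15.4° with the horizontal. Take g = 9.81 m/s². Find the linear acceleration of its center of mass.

a ≈ 1.74 m/s²

Translation along the incline: Mg sinθ − f = Ma.
Rotation about the center: fR = Iα with I = ½MR². No-slip gives a = αR, so f = (I/R²)a = (1/2)M a.
Substituting: Mg sinθ = (1 + 0.5000)Ma, so a = g sinθ/(1 + 0.5000) = (9.81) sin 15.4° / 1.500 = 1.737 m/s².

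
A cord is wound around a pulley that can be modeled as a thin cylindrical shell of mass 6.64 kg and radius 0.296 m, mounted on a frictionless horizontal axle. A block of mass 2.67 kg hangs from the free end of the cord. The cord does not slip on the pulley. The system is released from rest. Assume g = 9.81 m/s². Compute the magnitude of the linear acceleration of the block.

a ≈ 2.81 m/s²

I = MR² = (6.64)(0.296)² = 0.5818 kg·m².
Block: mg − T = ma. Pulley: TR = Iα. No-slip: a = αR, so T = (I/R²)a = 6.640·a.
Then mg = (m + 6.640)a, so a = (2.67)(9.81)/(2.67 + 6.640) = 2.813 m/s².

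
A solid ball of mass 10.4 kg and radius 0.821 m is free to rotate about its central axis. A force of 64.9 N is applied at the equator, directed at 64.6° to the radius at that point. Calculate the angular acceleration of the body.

I = (2/5)MR² = (2/5)(10.4)(0.821)² = 2.804 kg·m².
Only the tangential component produces torque: τ = F R sinθ = (64.9)(0.821) sin 64.6° = 48.13 N·m.
From τ = Iα: α = 48.13/2.804 = 17.17 rad/s².

α ≈ 17.2 rad/s²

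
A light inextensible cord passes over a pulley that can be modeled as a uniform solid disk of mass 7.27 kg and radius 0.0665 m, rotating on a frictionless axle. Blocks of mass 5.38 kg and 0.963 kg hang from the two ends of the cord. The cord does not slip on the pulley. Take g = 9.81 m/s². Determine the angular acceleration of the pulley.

α ≈ 65.3 rad/s²

I = ½MR² = (1/2)(7.27)(0.0665)² = 0.01607 kg·m².
Heavier block: m₁g − T₁ = m₁a. Lighter block: T₂ − m₂g = m₂a.
Pulley: (T₁ − T₂)R = Iα = I(a/R), so T₁ − T₂ = (I/R²)a = (1/2)M_p a = 3.635·a.
Adding the three: (m₁ − m₂)g = (m₁ + m₂ + 3.635)a, so a = (5.38 − 0.963)(9.81)/(5.38 + 0.963 + 3.635) = 4.343 m/s².
α = a/R = 4.343/0.0665 = 65.30 rad/s².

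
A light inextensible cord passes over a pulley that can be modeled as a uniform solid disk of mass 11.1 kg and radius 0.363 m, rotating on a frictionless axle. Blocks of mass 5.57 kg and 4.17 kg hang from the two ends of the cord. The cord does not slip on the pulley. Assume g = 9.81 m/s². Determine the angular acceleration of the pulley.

I = ½MR² = (1/2)(11.1)(0.363)² = 0.7313 kg·m².
Heavier block: m₁g − T₁ = m₁a. Lighter block: T₂ − m₂g = m₂a.
Pulley: (T₁ − T₂)R = Iα = I(a/R), so T₁ − T₂ = (I/R²)a = (1/2)M_p a = 5.550·a.
Adding the three: (m₁ − m₂)g = (m₁ + m₂ + 5.550)a, so a = (5.57 − 4.17)(9.81)/(5.57 + 4.17 + 5.550) = 0.8982 m/s².
α = a/R = 0.8982/0.363 = 2.474 rad/s².

α ≈ 2.47 rad/s²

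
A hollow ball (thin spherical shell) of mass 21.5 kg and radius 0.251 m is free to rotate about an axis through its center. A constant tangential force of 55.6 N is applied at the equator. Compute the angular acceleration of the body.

I = (2/3)MR² = (2/3)(21.5)(0.251)² = 0.9030 kg·m².
τ = F R = (55.6)(0.251) = 13.96 N·m.
Newton's second law for rotation, τ = Iα, gives α = τ/I = 13.96/0.9030 = 15.45 rad/s².

α ≈ 15.5 rad/s²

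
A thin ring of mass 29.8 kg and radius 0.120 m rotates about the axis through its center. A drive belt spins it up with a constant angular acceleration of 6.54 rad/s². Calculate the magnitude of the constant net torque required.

τ ≈ 2.81 N·m

I = MR² = (29.8)(0.120)² = 0.4291 kg·m².
τ = Iα = (0.4291)(6.540) = 2.806 N·m.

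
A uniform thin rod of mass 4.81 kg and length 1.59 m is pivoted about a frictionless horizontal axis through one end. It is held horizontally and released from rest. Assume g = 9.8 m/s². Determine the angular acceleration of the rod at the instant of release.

About the pivot, I = (1/3)ML² = (1/3)(4.81)(1.59)² = 4.053 kg·m².
The weight acts at the center, a distance L/2 = 0.7950 m from the pivot; τ = Mg(L/2) = 37.47 N·m.
α = τ/I = 37.47/4.053 = 9.245 rad/s².

α ≈ 9.25 rad/s²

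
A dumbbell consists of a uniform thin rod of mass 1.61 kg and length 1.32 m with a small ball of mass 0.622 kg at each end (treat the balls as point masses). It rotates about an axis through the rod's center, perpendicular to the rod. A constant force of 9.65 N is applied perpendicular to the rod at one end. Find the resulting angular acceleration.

I_rod = (1/12)ML² = (1/12)(1.61)(1.32)² = 0.2338 kg·m².
I_balls = 2·m·(L/2)² = 2(0.622)(0.6600)² = 0.5419 kg·m².
Total I = 0.7757 kg·m².
τ = F·(L/2) = (9.65)(0.660) = 6.369 N·m.
α = τ/I = 6.369/0.7757 = 8.211 rad/s².

α ≈ 8.21 rad/s²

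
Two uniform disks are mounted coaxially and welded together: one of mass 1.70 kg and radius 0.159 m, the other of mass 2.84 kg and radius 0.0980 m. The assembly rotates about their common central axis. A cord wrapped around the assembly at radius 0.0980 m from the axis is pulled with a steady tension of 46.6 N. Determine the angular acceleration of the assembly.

I = ½M₁R₁² + ½M₂R₂² = ½(1.70)(0.159)² + ½(2.84)(0.0980)² = 0.03513 kg·m².
τ = F r = (46.6)(0.0980) = 4.567 N·m.
α = τ/I = 4.567/0.03513 = 130.0 rad/s².

α ≈ 130 rad/s²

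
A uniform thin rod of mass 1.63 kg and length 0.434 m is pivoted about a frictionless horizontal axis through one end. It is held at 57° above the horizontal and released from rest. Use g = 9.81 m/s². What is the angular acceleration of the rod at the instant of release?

About the pivot, I = (1/3)ML² = (1/3)(1.63)(0.434)² = 0.1023 kg·m².
The weight acts at the center, a distance L/2 = 0.2170 m from the pivot; τ = Mg(L/2) cos 57° = 1.890 N·m.
α = τ/I = 1.890/0.1023 = 18.47 rad/s².
(Equivalently α = (3g/(2L)) cos 57° = 18.47 rad/s².)

α ≈ 18.5 rad/s²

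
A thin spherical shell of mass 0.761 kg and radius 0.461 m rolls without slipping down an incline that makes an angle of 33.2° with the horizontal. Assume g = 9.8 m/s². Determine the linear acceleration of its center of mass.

a ≈ 3.22 m/s²

Translation along the incline: Mg sinθ − f = Ma.
Rotation about the center: fR = Iα with I = (2/3)MR². No-slip gives a = αR, so f = (I/R²)a = (2/3)M a.
Substituting: Mg sinθ = (1 + 0.6667)Ma, so a = g sinθ/(1 + 0.6667) = (9.8) sin 33.2° / 1.667 = 3.220 m/s².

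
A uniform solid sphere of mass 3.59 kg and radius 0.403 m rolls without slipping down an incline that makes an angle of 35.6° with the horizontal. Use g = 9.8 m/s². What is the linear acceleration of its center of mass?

Translation along the incline: Mg sinθ − f = Ma.
Rotation about the center: fR = Iα with I = (2/5)MR². No-slip gives a = αR, so f = (I/R²)a = (2/5)M a.
Substituting: Mg sinθ = (1 + 0.4000)Ma, so a = g sinθ/(1 + 0.4000) = (9.8) sin 35.6° / 1.400 = 4.075 m/s².

a ≈ 4.07 m/s²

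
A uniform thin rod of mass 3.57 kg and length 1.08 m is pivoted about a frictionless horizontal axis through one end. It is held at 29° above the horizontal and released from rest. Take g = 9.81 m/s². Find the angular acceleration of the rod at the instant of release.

α ≈ 11.9 rad/s²

About the pivot, I = (1/3)ML² = (1/3)(3.57)(1.08)² = 1.388 kg·m².
The weight acts at the center, a distance L/2 = 0.5400 m from the pivot; τ = Mg(L/2) cos 29° = 16.54 N·m.
α = τ/I = 16.54/1.388 = 11.92 rad/s².
(Equivalently α = (3g/(2L)) cos 29° = 11.92 rad/s².)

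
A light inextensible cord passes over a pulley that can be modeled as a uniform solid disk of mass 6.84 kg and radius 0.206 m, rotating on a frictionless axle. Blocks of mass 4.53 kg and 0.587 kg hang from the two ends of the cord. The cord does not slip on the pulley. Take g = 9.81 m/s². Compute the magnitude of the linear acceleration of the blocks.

a ≈ 4.53 m/s²

I = ½MR² = (1/2)(6.84)(0.206)² = 0.1451 kg·m².
Heavier block: m₁g − T₁ = m₁a. Lighter block: T₂ − m₂g = m₂a.
Pulley: (T₁ − T₂)R = Iα = I(a/R), so T₁ − T₂ = (I/R²)a = (1/2)M_p a = 3.420·a.
Adding the three: (m₁ − m₂)g = (m₁ + m₂ + 3.420)a, so a = (4.53 − 0.587)(9.81)/(4.53 + 0.587 + 3.420) = 4.531 m/s².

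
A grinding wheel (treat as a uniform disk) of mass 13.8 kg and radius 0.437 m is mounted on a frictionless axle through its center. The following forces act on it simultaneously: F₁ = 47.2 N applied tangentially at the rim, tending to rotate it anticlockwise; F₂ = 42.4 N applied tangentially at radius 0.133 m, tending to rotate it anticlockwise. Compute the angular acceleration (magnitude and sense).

α ≈ 19.9 rad/s², anticlockwise

I = ½MR² = (1/2)(13.8)(0.437)² = 1.318 kg·m².
Taking anticlockwise as positive: τ₁ = +(47.2)(0.437) = +20.63 N·m; τ₂ = +(42.4)(0.133) = +5.639 N·m.
Net torque τ = 26.27 N·m.
α = τ/I = 26.27/1.318 = 19.93 rad/s².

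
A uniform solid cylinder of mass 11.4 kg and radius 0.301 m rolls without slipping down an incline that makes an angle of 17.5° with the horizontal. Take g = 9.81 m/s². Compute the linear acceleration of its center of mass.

a ≈ 1.97 m/s²

Translation along the incline: Mg sinθ − f = Ma.
Rotation about the center: fR = Iα with I = ½MR². No-slip gives a = αR, so f = (I/R²)a = (1/2)M a.
Substituting: Mg sinθ = (1 + 0.5000)Ma, so a = g sinθ/(1 + 0.5000) = (9.81) sin 17.5° / 1.500 = 1.967 m/s².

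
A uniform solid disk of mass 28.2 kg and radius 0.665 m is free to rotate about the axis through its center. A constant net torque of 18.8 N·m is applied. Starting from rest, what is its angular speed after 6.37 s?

ω ≈ 19.2 rad/s

I = ½MR² = (1/2)(28.2)(0.665)² = 6.235 kg·m².
α = τ/I = 18.8/6.235 = 3.015 rad/s².
ω = ω₀ + αt = 0 + (3.015)(6.37) = 19.21 rad/s.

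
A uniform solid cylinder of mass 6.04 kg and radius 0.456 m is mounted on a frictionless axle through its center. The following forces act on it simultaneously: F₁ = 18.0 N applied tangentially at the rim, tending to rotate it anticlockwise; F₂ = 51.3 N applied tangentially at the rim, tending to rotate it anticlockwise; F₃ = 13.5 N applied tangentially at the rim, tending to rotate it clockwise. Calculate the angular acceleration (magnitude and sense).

α ≈ 40.5 rad/s², anticlockwise

I = ½MR² = (1/2)(6.04)(0.456)² = 0.6280 kg·m².
Taking anticlockwise as positive: τ₁ = +(18.0)(0.456) = +8.208 N·m; τ₂ = +(51.3)(0.456) = +23.39 N·m; τ₃ = −(13.5)(0.456) = −6.156 N·m.
Net torque τ = 25.44 N·m.
α = τ/I = 25.44/0.6280 = 40.52 rad/s².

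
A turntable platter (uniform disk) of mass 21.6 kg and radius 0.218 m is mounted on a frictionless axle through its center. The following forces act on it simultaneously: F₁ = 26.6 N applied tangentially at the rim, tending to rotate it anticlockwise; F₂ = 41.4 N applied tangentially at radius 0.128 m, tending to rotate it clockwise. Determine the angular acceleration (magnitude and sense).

α ≈ 0.973 rad/s², anticlockwise

I = ½MR² = (1/2)(21.6)(0.218)² = 0.5133 kg·m².
Taking anticlockwise as positive: τ₁ = +(26.6)(0.218) = +5.799 N·m; τ₂ = −(41.4)(0.128) = −5.299 N·m.
Net torque τ = 0.4996 N·m.
α = τ/I = 0.4996/0.5133 = 0.9734 rad/s².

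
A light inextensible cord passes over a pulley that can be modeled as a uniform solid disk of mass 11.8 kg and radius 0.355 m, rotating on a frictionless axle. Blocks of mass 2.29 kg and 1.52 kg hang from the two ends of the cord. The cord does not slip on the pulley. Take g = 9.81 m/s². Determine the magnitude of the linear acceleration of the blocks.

I = ½MR² = (1/2)(11.8)(0.355)² = 0.7435 kg·m².
Heavier block: m₁g − T₁ = m₁a. Lighter block: T₂ − m₂g = m₂a.
Pulley: (T₁ − T₂)R = Iα = I(a/R), so T₁ − T₂ = (I/R²)a = (1/2)M_p a = 5.900·a.
Adding the three: (m₁ − m₂)g = (m₁ + m₂ + 5.900)a, so a = (2.29 − 1.52)(9.81)/(2.29 + 1.52 + 5.900) = 0.7779 m/s².

a ≈ 0.778 m/s²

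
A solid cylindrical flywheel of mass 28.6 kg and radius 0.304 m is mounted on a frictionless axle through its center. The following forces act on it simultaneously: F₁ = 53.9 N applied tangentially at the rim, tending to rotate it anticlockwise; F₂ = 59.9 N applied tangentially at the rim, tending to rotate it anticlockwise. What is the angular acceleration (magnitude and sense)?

α ≈ 26.2 rad/s², anticlockwise

I = ½MR² = (1/2)(28.6)(0.304)² = 1.322 kg·m².
Taking anticlockwise as positive: τ₁ = +(53.9)(0.304) = +16.39 N·m; τ₂ = +(59.9)(0.304) = +18.21 N·m.
Net torque τ = 34.60 N·m.
α = τ/I = 34.60/1.322 = 26.18 rad/s².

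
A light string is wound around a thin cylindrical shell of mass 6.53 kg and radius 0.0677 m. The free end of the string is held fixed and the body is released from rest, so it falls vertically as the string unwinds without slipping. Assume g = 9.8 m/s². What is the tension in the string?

T ≈ 32.0 N

Translation: Mg − T = Ma. Rotation about the center: TR = Iα with I = MR².
With a = αR: T = (I/R²)a = M a, so Mg = (1 + 1.000)Ma.
a = g/(1 + 1.000) = 9.8/2.000 = 4.900 m/s².
T = 1.000·M·a = (1.000)(6.53)(4.900) = 32.00 N.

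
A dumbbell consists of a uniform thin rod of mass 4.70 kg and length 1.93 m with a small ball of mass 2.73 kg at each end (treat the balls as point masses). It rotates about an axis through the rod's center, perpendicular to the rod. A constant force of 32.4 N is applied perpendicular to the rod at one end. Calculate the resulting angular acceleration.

α ≈ 4.78 rad/s²

I_rod = (1/12)ML² = (1/12)(4.70)(1.93)² = 1.459 kg·m².
I_balls = 2·m·(L/2)² = 2(2.73)(0.9650)² = 5.084 kg·m².
Total I = 6.543 kg·m².
τ = F·(L/2) = (32.4)(0.965) = 31.27 N·m.
α = τ/I = 31.27/6.543 = 4.778 rad/s².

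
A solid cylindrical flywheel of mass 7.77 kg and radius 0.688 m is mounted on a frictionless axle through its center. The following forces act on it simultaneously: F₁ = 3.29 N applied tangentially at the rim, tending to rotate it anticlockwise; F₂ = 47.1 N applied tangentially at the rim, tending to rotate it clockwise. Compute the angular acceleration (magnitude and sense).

I = ½MR² = (1/2)(7.77)(0.688)² = 1.839 kg·m².
Taking anticlockwise as positive: τ₁ = +(3.29)(0.688) = +2.264 N·m; τ₂ = −(47.1)(0.688) = −32.40 N·m.
Net torque τ = -30.14 N·m.
α = τ/I = -30.14/1.839 = -16.39 rad/s².

α ≈ 16.4 rad/s², clockwise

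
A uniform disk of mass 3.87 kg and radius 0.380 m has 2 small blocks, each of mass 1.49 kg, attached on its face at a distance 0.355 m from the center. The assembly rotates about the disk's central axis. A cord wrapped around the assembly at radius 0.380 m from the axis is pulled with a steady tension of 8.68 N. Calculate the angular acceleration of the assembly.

I_disk = ½MR² = ½(3.87)(0.380)² = 0.2794 kg·m².
I_blocks = 2·m·r² = 2(1.49)(0.355)² = 0.3756 kg·m².
Total I = 0.6550 kg·m².
τ = F r = (8.68)(0.380) = 3.298 N·m.
α = τ/I = 3.298/0.6550 = 5.036 rad/s².

α ≈ 5.04 rad/s²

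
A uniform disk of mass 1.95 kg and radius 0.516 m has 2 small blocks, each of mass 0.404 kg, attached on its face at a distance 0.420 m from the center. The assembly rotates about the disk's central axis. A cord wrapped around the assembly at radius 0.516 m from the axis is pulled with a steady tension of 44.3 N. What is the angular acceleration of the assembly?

I_disk = ½MR² = ½(1.95)(0.516)² = 0.2596 kg·m².
I_blocks = 2·m·r² = 2(0.404)(0.420)² = 0.1425 kg·m².
Total I = 0.4021 kg·m².
τ = F r = (44.3)(0.516) = 22.86 N·m.
α = τ/I = 22.86/0.4021 = 56.84 rad/s².

α ≈ 56.8 rad/s²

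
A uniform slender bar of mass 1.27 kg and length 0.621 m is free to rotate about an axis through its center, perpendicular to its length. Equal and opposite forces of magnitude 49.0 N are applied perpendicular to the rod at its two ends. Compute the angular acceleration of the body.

α ≈ 746 rad/s²

I = (1/12)ML² = (1/12)(1.27)(0.621)² = 0.04081 kg·m².
The couple gives τ = F·(L/2) + F·(L/2) = F L = (49.0)(0.621) = 30.43 N·m.
From τ = Iα: α = 30.43/0.04081 = 745.6 rad/s².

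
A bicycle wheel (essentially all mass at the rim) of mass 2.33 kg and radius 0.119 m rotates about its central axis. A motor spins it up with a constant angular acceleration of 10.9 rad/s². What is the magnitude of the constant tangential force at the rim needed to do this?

I = MR² = (2.33)(0.119)² = 0.03300 kg·m².
The required torque is τ = Iα = (0.03300)(10.90) = 0.3596 N·m.
A tangential force at the rim gives τ = FR, so F = τ/R = 0.3596/0.119 = 3.022 N.

F ≈ 3.02 N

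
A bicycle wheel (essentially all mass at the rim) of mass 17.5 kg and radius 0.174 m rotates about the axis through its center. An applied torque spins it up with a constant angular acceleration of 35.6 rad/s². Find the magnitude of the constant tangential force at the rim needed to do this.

F ≈ 108 N

I = MR² = (17.5)(0.174)² = 0.5298 kg·m².
The required torque is τ = Iα = (0.5298)(35.60) = 18.86 N·m.
A tangential force at the rim gives τ = FR, so F = τ/R = 18.86/0.174 = 108.4 N.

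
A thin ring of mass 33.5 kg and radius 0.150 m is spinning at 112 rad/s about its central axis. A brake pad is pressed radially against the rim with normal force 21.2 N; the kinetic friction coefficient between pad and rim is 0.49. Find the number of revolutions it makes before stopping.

≈ 483 revolutions

I = MR² = (33.5)(0.150)² = 0.7537 kg·m².
Friction force f = μN = (0.49)(21.2) = 10.39 N at the rim; torque magnitude τ = fR = 1.558 N·m, opposing ω.
|α| = τ/I = 1.558/0.7537 = 2.067 rad/s² (deceleration).
ω² = ω₀² − 2|α|θ with ω = 0 ⇒ θ = ω₀²/(2|α|) = 3034 rad = 482.9 rev.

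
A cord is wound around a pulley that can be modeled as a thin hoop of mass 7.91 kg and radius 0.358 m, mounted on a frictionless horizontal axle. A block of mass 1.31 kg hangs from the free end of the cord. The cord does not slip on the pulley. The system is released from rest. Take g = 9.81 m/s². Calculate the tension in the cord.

T ≈ 11.0 N

I = MR² = (7.91)(0.358)² = 1.014 kg·m².
Block: mg − T = ma. Pulley: TR = Iα. No-slip: a = αR, so T = (I/R²)a = 7.910·a.
Then mg = (m + 7.910)a, so a = (1.31)(9.81)/(1.31 + 7.910) = 1.394 m/s².
T = 7.910·a = 11.03 N.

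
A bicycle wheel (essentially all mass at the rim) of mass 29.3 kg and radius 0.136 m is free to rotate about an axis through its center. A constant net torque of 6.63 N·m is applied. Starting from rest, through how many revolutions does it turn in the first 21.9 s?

≈ 467 revolutions

I = MR² = (29.3)(0.136)² = 0.5419 kg·m².
α = τ/I = 6.63/0.5419 = 12.23 rad/s².
θ = ½αt² = ½(12.23)(21.9)² = 2934 rad.
Revolutions = θ/(2π) = 466.9.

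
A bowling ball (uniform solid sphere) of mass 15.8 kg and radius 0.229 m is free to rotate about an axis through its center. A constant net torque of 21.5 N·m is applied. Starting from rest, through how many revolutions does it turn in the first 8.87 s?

I = (2/5)MR² = (2/5)(15.8)(0.229)² = 0.3314 kg·m².
α = τ/I = 21.5/0.3314 = 64.87 rad/s².
θ = ½αt² = ½(64.87)(8.87)² = 2552 rad.
Revolutions = θ/(2π) = 406.2.

≈ 406 revolutions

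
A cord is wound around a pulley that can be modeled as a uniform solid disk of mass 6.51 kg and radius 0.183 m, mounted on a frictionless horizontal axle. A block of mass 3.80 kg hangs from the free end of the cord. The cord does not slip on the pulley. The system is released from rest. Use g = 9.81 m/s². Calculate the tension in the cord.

I = ½MR² = (1/2)(6.51)(0.183)² = 0.1090 kg·m².
Block: mg − T = ma. Pulley: TR = Iα. No-slip: a = αR, so T = (I/R²)a = 3.255·a.
Then mg = (m + 3.255)a, so a = (3.80)(9.81)/(3.80 + 3.255) = 5.284 m/s².
T = 3.255·a = 17.20 N.

T ≈ 17.2 N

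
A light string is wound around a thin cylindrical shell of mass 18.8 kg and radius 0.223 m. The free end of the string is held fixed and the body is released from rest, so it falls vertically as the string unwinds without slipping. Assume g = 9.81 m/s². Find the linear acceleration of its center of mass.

Translation: Mg − T = Ma. Rotation about the center: TR = Iα with I = MR².
With a = αR: T = (I/R²)a = M a, so Mg = (1 + 1.000)Ma.
a = g/(1 + 1.000) = 9.81/2.000 = 4.905 m/s².

a ≈ 4.91 m/s²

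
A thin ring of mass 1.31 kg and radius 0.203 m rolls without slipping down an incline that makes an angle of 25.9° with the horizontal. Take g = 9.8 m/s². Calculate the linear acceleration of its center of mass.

Translation along the incline: Mg sinθ − f = Ma.
Rotation about the center: fR = Iα with I = MR². No-slip gives a = αR, so f = (I/R²)a = M a.
Substituting: Mg sinθ = (1 + 1.000)Ma, so a = g sinθ/(1 + 1.000) = (9.8) sin 25.9° / 2.000 = 2.140 m/s².

a ≈ 2.14 m/s²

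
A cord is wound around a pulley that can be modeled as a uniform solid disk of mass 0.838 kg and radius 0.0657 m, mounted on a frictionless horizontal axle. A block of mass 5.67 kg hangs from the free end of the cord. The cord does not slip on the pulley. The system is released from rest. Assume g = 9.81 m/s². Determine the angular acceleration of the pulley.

I = ½MR² = (1/2)(0.838)(0.0657)² = 0.001809 kg·m².
Block: mg − T = ma. Pulley: TR = Iα. No-slip: a = αR, so T = (I/R²)a = 0.4190·a.
Then mg = (m + 0.4190)a, so a = (5.67)(9.81)/(5.67 + 0.4190) = 9.135 m/s².
α = a/R = 9.135/0.0657 = 139.0 rad/s².

α ≈ 139 rad/s²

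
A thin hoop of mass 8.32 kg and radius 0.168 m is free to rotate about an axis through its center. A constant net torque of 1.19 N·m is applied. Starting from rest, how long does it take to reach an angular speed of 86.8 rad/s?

I = MR² = (8.32)(0.168)² = 0.2348 kg·m².
α = τ/I = 1.19/0.2348 = 5.068 rad/s².
ω = αt ⇒ t = ω/α = 86.8/5.068 = 17.13 s.

t ≈ 17.1 s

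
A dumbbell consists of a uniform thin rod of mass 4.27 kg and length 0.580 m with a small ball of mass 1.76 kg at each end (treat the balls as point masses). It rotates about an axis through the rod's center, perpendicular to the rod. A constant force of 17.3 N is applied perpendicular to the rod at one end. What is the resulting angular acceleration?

α ≈ 12.1 rad/s²

I_rod = (1/12)ML² = (1/12)(4.27)(0.580)² = 0.1197 kg·m².
I_balls = 2·m·(L/2)² = 2(1.76)(0.2900)² = 0.2960 kg·m².
Total I = 0.4157 kg·m².
τ = F·(L/2) = (17.3)(0.290) = 5.017 N·m.
α = τ/I = 5.017/0.4157 = 12.07 rad/s².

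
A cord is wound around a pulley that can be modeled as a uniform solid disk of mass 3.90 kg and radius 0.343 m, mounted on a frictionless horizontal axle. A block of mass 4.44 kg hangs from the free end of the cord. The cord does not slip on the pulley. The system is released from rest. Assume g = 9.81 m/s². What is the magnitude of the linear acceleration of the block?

I = ½MR² = (1/2)(3.90)(0.343)² = 0.2294 kg·m².
Block: mg − T = ma. Pulley: TR = Iα. No-slip: a = αR, so T = (I/R²)a = 1.950·a.
Then mg = (m + 1.950)a, so a = (4.44)(9.81)/(4.44 + 1.950) = 6.816 m/s².

a ≈ 6.82 m/s²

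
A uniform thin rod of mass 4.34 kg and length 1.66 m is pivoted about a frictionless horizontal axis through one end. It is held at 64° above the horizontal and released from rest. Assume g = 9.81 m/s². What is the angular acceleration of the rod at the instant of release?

α ≈ 3.89 rad/s²

About the pivot, I = (1/3)ML² = (1/3)(4.34)(1.66)² = 3.986 kg·m².
The weight acts at the center, a distance L/2 = 0.8300 m from the pivot; τ = Mg(L/2) cos 64° = 15.49 N·m.
α = τ/I = 15.49/3.986 = 3.886 rad/s².
(Equivalently α = (3g/(2L)) cos 64° = 3.886 rad/s².)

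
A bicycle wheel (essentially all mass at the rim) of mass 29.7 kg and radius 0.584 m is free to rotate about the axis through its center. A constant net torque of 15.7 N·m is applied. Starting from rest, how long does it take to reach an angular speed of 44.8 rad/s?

I = MR² = (29.7)(0.584)² = 10.13 kg·m².
α = τ/I = 15.7/10.13 = 1.550 rad/s².
ω = αt ⇒ t = ω/α = 44.8/1.550 = 28.90 s.

t ≈ 28.9 s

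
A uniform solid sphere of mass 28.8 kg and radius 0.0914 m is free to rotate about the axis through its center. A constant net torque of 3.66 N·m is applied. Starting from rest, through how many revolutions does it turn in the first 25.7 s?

≈ 2000 revolutions

I = (2/5)MR² = (2/5)(28.8)(0.0914)² = 0.09624 kg·m².
α = τ/I = 3.66/0.09624 = 38.03 rad/s².
θ = ½αt² = ½(38.03)(25.7)² = 12560 rad.
Revolutions = θ/(2π) = 1999.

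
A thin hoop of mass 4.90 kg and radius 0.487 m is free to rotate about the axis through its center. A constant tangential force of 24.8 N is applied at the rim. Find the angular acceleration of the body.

α ≈ 10.4 rad/s²

I = MR² = (4.90)(0.487)² = 1.162 kg·m².
τ = F R = (24.8)(0.487) = 12.08 N·m.
Newton's second law for rotation, τ = Iα, gives α = τ/I = 12.08/1.162 = 10.39 rad/s².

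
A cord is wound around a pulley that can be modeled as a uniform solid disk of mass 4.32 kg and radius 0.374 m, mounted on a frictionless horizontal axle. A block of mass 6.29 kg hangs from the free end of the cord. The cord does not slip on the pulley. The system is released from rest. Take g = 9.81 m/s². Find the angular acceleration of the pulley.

α ≈ 19.5 rad/s²

I = ½MR² = (1/2)(4.32)(0.374)² = 0.3021 kg·m².
Block: mg − T = ma. Pulley: TR = Iα. No-slip: a = αR, so T = (I/R²)a = 2.160·a.
Then mg = (m + 2.160)a, so a = (6.29)(9.81)/(6.29 + 2.160) = 7.302 m/s².
α = a/R = 7.302/0.374 = 19.53 rad/s².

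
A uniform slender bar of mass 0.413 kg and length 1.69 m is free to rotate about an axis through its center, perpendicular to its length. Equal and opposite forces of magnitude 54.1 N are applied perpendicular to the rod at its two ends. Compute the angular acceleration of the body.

α ≈ 930 rad/s²

I = (1/12)ML² = (1/12)(0.413)(1.69)² = 0.09830 kg·m².
The couple gives τ = F·(L/2) + F·(L/2) = F L = (54.1)(1.69) = 91.43 N·m.
From τ = Iα: α = 91.43/0.09830 = 930.1 rad/s².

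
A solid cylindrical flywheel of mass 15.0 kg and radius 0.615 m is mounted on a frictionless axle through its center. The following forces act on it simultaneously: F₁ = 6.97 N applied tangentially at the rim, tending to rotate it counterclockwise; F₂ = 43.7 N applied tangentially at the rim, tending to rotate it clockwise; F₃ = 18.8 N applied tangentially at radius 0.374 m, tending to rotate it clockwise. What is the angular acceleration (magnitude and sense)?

I = ½MR² = (1/2)(15.0)(0.615)² = 2.837 kg·m².
Taking counterclockwise as positive: τ₁ = +(6.97)(0.615) = +4.287 N·m; τ₂ = −(43.7)(0.615) = −26.88 N·m; τ₃ = −(18.8)(0.374) = −7.031 N·m.
Net torque τ = -29.62 N·m.
α = τ/I = -29.62/2.837 = -10.44 rad/s².

α ≈ 10.4 rad/s², clockwise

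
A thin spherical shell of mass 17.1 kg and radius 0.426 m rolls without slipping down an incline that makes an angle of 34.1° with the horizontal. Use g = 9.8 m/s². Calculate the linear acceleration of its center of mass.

a ≈ 3.30 m/s²

Translation along the incline: Mg sinθ − f = Ma.
Rotation about the center: fR = Iα with I = (2/3)MR². No-slip gives a = αR, so f = (I/R²)a = (2/3)M a.
Substituting: Mg sinθ = (1 + 0.6667)Ma, so a = g sinθ/(1 + 0.6667) = (9.8) sin 34.1° / 1.667 = 3.297 m/s².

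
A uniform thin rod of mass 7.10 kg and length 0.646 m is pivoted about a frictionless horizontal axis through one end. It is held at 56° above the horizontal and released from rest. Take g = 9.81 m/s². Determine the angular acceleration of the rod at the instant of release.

α ≈ 12.7 rad/s²

About the pivot, I = (1/3)ML² = (1/3)(7.10)(0.646)² = 0.9876 kg·m².
The weight acts at the center, a distance L/2 = 0.3230 m from the pivot; τ = Mg(L/2) cos 56° = 12.58 N·m.
α = τ/I = 12.58/0.9876 = 12.74 rad/s².
(Equivalently α = (3g/(2L)) cos 56° = 12.74 rad/s².)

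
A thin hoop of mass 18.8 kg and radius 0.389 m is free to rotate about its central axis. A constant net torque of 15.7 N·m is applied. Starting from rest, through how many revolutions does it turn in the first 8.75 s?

≈ 33.6 revolutions

I = MR² = (18.8)(0.389)² = 2.845 kg·m².
α = τ/I = 15.7/2.845 = 5.519 rad/s².
θ = ½αt² = ½(5.519)(8.75)² = 211.3 rad.
Revolutions = θ/(2π) = 33.62.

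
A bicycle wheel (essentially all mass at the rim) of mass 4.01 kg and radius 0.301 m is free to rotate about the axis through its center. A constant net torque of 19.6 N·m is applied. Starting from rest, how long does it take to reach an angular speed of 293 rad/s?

t ≈ 5.43 s

I = MR² = (4.01)(0.301)² = 0.3633 kg·m².
α = τ/I = 19.6/0.3633 = 53.95 rad/s².
ω = αt ⇒ t = ω/α = 293/53.95 = 5.431 s.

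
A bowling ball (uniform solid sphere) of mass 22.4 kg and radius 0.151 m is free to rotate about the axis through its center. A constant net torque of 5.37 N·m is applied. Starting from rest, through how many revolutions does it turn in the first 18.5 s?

≈ 716 revolutions

I = (2/5)MR² = (2/5)(22.4)(0.151)² = 0.2043 kg·m².
α = τ/I = 5.37/0.2043 = 26.29 rad/s².
θ = ½αt² = ½(26.29)(18.5)² = 4498 rad.
Revolutions = θ/(2π) = 715.9.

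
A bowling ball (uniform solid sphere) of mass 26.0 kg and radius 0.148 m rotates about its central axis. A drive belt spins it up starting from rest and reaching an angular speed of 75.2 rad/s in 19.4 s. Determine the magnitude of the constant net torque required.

τ ≈ 0.883 N·m

I = (2/5)MR² = (2/5)(26.0)(0.148)² = 0.2278 kg·m².
α = Δω/Δt = (75.2 − 0)/19.4 = 3.876 rad/s².
τ = Iα = (0.2278)(3.876) = 0.8830 N·m.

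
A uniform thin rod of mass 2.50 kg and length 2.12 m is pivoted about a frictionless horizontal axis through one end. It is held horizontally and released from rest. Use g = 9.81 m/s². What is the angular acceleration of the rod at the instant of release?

α ≈ 6.94 rad/s²

About the pivot, I = (1/3)ML² = (1/3)(2.50)(2.12)² = 3.745 kg·m².
The weight acts at the center, a distance L/2 = 1.060 m from the pivot; τ = Mg(L/2) = 26.00 N·m.
α = τ/I = 26.00/3.745 = 6.941 rad/s².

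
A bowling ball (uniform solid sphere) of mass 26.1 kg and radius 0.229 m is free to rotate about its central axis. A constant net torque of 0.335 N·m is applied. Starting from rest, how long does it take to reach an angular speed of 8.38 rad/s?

I = (2/5)MR² = (2/5)(26.1)(0.229)² = 0.5475 kg·m².
α = τ/I = 0.335/0.5475 = 0.6119 rad/s².
ω = αt ⇒ t = ω/α = 8.38/0.6119 = 13.70 s.

t ≈ 13.7 s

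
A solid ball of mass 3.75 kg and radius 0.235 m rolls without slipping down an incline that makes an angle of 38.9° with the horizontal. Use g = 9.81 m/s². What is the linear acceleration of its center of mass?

Translation along the incline: Mg sinθ − f = Ma.
Rotation about the center: fR = Iα with I = (2/5)MR². No-slip gives a = αR, so f = (I/R²)a = (2/5)M a.
Substituting: Mg sinθ = (1 + 0.4000)Ma, so a = g sinθ/(1 + 0.4000) = (9.81) sin 38.9° / 1.400 = 4.400 m/s².

a ≈ 4.40 m/s²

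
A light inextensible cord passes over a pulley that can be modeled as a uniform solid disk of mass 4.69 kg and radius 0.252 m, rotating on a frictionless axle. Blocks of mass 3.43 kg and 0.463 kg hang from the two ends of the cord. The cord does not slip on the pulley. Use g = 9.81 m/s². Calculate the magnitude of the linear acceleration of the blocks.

I = ½MR² = (1/2)(4.69)(0.252)² = 0.1489 kg·m².
Heavier block: m₁g − T₁ = m₁a. Lighter block: T₂ − m₂g = m₂a.
Pulley: (T₁ − T₂)R = Iα = I(a/R), so T₁ − T₂ = (I/R²)a = (1/2)M_p a = 2.345·a.
Adding the three: (m₁ − m₂)g = (m₁ + m₂ + 2.345)a, so a = (3.43 − 0.463)(9.81)/(3.43 + 0.463 + 2.345) = 4.666 m/s².

a ≈ 4.67 m/s²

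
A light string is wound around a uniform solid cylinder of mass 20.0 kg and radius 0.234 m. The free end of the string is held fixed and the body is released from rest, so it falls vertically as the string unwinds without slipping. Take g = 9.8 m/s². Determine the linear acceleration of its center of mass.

a ≈ 6.53 m/s²

Translation: Mg − T = Ma. Rotation about the center: TR = Iα with I = ½MR².
With a = αR: T = (I/R²)a = (1/2)M a, so Mg = (1 + 0.5000)Ma.
a = g/(1 + 0.5000) = 9.8/1.500 = 6.533 m/s².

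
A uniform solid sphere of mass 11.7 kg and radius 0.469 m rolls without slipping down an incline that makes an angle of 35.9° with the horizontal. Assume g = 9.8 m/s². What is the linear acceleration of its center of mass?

Translation along the incline: Mg sinθ − f = Ma.
Rotation about the center: fR = Iα with I = (2/5)MR². No-slip gives a = αR, so f = (I/R²)a = (2/5)M a.
Substituting: Mg sinθ = (1 + 0.4000)Ma, so a = g sinθ/(1 + 0.4000) = (9.8) sin 35.9° / 1.400 = 4.105 m/s².

a ≈ 4.10 m/s²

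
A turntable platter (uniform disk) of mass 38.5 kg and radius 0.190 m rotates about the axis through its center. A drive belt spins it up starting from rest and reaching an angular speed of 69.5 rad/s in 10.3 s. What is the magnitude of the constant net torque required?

τ ≈ 4.69 N·m

I = ½MR² = (1/2)(38.5)(0.190)² = 0.6949 kg·m².
α = Δω/Δt = (69.5 − 0)/10.3 = 6.748 rad/s².
τ = Iα = (0.6949)(6.748) = 4.689 N·m.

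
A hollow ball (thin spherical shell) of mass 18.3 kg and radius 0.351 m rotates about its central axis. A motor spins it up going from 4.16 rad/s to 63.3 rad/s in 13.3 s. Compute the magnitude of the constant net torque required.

τ ≈ 6.68 N·m

I = (2/3)MR² = (2/3)(18.3)(0.351)² = 1.503 kg·m².
α = Δω/Δt = (63.3 − 4.16)/13.3 = 4.447 rad/s².
τ = Iα = (1.503)(4.447) = 6.683 N·m.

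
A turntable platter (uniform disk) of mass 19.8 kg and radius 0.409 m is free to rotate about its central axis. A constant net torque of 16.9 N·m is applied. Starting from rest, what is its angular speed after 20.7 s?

ω ≈ 211 rad/s

I = ½MR² = (1/2)(19.8)(0.409)² = 1.656 kg·m².
α = τ/I = 16.9/1.656 = 10.20 rad/s².
ω = ω₀ + αt = 0 + (10.20)(20.7) = 211.2 rad/s.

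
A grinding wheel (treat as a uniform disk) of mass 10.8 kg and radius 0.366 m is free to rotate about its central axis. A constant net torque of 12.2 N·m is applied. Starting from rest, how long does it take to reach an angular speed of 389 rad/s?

t ≈ 23.1 s

I = ½MR² = (1/2)(10.8)(0.366)² = 0.7234 kg·m².
α = τ/I = 12.2/0.7234 = 16.87 rad/s².
ω = αt ⇒ t = ω/α = 389/16.87 = 23.06 s.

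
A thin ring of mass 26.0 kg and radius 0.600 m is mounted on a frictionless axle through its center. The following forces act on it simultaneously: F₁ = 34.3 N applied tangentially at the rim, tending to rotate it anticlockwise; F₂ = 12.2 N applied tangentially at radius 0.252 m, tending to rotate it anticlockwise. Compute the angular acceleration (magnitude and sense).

α ≈ 2.53 rad/s², anticlockwise

I = MR² = (26.0)(0.600)² = 9.360 kg·m².
Taking anticlockwise as positive: τ₁ = +(34.3)(0.600) = +20.58 N·m; τ₂ = +(12.2)(0.252) = +3.074 N·m.
Net torque τ = 23.65 N·m.
α = τ/I = 23.65/9.360 = 2.527 rad/s².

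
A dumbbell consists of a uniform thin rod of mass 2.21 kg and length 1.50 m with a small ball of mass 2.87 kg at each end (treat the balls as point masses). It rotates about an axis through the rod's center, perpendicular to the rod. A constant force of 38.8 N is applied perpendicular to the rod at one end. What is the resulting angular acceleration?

α ≈ 7.99 rad/s²

I_rod = (1/12)ML² = (1/12)(2.21)(1.50)² = 0.4144 kg·m².
I_balls = 2·m·(L/2)² = 2(2.87)(0.7500)² = 3.229 kg·m².
Total I = 3.643 kg·m².
τ = F·(L/2) = (38.8)(0.750) = 29.10 N·m.
α = τ/I = 29.10/3.643 = 7.988 rad/s².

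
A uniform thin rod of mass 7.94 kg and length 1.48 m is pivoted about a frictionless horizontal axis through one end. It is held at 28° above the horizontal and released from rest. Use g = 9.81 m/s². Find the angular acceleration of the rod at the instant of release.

α ≈ 8.78 rad/s²

About the pivot, I = (1/3)ML² = (1/3)(7.94)(1.48)² = 5.797 kg·m².
The weight acts at the center, a distance L/2 = 0.7400 m from the pivot; τ = Mg(L/2) cos 28° = 50.89 N·m.
α = τ/I = 50.89/5.797 = 8.779 rad/s².
(Equivalently α = (3g/(2L)) cos 28° = 8.779 rad/s².)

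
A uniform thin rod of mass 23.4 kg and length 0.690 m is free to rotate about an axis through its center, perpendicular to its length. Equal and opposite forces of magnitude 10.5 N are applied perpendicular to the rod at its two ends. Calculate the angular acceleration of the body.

I = (1/12)ML² = (1/12)(23.4)(0.690)² = 0.9284 kg·m².
The couple gives τ = F·(L/2) + F·(L/2) = F L = (10.5)(0.690) = 7.245 N·m.
Newton's second law for rotation, τ = Iα, gives α = τ/I = 7.245/0.9284 = 7.804 rad/s².

α ≈ 7.80 rad/s²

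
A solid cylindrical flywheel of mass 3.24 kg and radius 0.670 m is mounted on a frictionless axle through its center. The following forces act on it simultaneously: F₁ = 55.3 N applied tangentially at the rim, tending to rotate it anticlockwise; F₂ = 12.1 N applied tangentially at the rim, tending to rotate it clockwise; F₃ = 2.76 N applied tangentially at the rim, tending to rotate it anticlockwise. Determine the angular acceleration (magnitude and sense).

α ≈ 42.3 rad/s², anticlockwise

I = ½MR² = (1/2)(3.24)(0.670)² = 0.7272 kg·m².
Taking anticlockwise as positive: τ₁ = +(55.3)(0.670) = +37.05 N·m; τ₂ = −(12.1)(0.670) = −8.107 N·m; τ₃ = +(2.76)(0.670) = +1.849 N·m.
Net torque τ = 30.79 N·m.
α = τ/I = 30.79/0.7272 = 42.34 rad/s².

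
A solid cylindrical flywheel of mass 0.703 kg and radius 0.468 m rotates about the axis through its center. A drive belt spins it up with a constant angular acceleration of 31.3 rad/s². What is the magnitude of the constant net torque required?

I = ½MR² = (1/2)(0.703)(0.468)² = 0.07699 kg·m².
τ = Iα = (0.07699)(31.30) = 2.410 N·m.

τ ≈ 2.41 N·m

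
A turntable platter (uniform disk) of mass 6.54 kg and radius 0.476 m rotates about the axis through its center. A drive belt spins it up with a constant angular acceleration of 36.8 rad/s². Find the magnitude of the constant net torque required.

I = ½MR² = (1/2)(6.54)(0.476)² = 0.7409 kg·m².
τ = Iα = (0.7409)(36.80) = 27.27 N·m.

τ ≈ 27.3 N·m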